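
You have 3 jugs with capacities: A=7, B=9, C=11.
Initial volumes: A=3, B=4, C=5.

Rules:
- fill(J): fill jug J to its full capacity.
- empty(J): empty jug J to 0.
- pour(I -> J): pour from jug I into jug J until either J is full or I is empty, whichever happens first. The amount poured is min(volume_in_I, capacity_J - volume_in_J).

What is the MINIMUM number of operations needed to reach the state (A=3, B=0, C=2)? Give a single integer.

BFS from (A=3, B=4, C=5). One shortest path:
  1. empty(B) -> (A=3 B=0 C=5)
  2. fill(C) -> (A=3 B=0 C=11)
  3. pour(C -> B) -> (A=3 B=9 C=2)
  4. empty(B) -> (A=3 B=0 C=2)
Reached target in 4 moves.

Answer: 4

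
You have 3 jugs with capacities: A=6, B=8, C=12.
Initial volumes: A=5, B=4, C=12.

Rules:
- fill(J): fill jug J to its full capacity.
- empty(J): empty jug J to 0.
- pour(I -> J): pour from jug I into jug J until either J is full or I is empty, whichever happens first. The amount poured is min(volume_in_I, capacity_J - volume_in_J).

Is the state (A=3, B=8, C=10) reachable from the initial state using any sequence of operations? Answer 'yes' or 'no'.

Answer: yes

Derivation:
BFS from (A=5, B=4, C=12):
  1. empty(C) -> (A=5 B=4 C=0)
  2. pour(A -> C) -> (A=0 B=4 C=5)
  3. pour(B -> A) -> (A=4 B=0 C=5)
  4. pour(C -> B) -> (A=4 B=5 C=0)
  5. fill(C) -> (A=4 B=5 C=12)
  6. pour(C -> A) -> (A=6 B=5 C=10)
  7. pour(A -> B) -> (A=3 B=8 C=10)
Target reached → yes.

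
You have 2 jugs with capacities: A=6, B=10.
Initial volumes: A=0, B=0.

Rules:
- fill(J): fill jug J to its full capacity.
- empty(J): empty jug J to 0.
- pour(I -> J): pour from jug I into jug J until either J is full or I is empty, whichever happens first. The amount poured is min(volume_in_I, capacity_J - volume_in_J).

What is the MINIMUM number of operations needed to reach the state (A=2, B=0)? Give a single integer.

BFS from (A=0, B=0). One shortest path:
  1. fill(A) -> (A=6 B=0)
  2. pour(A -> B) -> (A=0 B=6)
  3. fill(A) -> (A=6 B=6)
  4. pour(A -> B) -> (A=2 B=10)
  5. empty(B) -> (A=2 B=0)
Reached target in 5 moves.

Answer: 5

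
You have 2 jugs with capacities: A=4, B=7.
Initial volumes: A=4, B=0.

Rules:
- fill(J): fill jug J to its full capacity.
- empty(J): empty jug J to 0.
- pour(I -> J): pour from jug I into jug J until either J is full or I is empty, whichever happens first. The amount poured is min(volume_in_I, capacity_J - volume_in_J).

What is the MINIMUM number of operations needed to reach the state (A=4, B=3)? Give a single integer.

BFS from (A=4, B=0). One shortest path:
  1. empty(A) -> (A=0 B=0)
  2. fill(B) -> (A=0 B=7)
  3. pour(B -> A) -> (A=4 B=3)
Reached target in 3 moves.

Answer: 3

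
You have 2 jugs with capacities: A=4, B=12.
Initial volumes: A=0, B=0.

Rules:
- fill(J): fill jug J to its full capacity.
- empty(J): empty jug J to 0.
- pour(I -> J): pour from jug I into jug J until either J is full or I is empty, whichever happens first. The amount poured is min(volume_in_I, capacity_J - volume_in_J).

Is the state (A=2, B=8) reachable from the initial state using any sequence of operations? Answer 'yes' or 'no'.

BFS explored all 8 reachable states.
Reachable set includes: (0,0), (0,4), (0,8), (0,12), (4,0), (4,4), (4,8), (4,12)
Target (A=2, B=8) not in reachable set → no.

Answer: no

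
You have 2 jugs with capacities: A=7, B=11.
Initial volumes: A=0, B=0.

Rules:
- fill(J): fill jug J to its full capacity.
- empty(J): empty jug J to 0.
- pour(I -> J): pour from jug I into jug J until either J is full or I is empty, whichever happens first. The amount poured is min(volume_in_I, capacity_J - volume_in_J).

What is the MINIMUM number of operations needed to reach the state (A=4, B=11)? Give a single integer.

Answer: 5

Derivation:
BFS from (A=0, B=0). One shortest path:
  1. fill(B) -> (A=0 B=11)
  2. pour(B -> A) -> (A=7 B=4)
  3. empty(A) -> (A=0 B=4)
  4. pour(B -> A) -> (A=4 B=0)
  5. fill(B) -> (A=4 B=11)
Reached target in 5 moves.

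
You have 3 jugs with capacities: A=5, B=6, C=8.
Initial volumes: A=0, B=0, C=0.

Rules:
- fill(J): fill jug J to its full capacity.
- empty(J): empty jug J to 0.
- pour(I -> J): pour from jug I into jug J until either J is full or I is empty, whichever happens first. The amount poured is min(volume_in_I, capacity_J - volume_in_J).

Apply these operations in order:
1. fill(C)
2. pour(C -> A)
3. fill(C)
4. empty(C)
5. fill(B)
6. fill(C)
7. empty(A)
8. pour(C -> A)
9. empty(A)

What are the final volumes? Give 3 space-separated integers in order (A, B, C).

Step 1: fill(C) -> (A=0 B=0 C=8)
Step 2: pour(C -> A) -> (A=5 B=0 C=3)
Step 3: fill(C) -> (A=5 B=0 C=8)
Step 4: empty(C) -> (A=5 B=0 C=0)
Step 5: fill(B) -> (A=5 B=6 C=0)
Step 6: fill(C) -> (A=5 B=6 C=8)
Step 7: empty(A) -> (A=0 B=6 C=8)
Step 8: pour(C -> A) -> (A=5 B=6 C=3)
Step 9: empty(A) -> (A=0 B=6 C=3)

Answer: 0 6 3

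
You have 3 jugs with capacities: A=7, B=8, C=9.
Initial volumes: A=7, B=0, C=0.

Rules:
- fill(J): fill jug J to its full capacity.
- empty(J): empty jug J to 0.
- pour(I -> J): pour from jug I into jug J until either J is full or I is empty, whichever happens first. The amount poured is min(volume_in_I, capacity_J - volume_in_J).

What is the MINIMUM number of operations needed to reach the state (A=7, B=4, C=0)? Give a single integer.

Answer: 8

Derivation:
BFS from (A=7, B=0, C=0). One shortest path:
  1. empty(A) -> (A=0 B=0 C=0)
  2. fill(C) -> (A=0 B=0 C=9)
  3. pour(C -> A) -> (A=7 B=0 C=2)
  4. empty(A) -> (A=0 B=0 C=2)
  5. pour(C -> A) -> (A=2 B=0 C=0)
  6. fill(C) -> (A=2 B=0 C=9)
  7. pour(C -> A) -> (A=7 B=0 C=4)
  8. pour(C -> B) -> (A=7 B=4 C=0)
Reached target in 8 moves.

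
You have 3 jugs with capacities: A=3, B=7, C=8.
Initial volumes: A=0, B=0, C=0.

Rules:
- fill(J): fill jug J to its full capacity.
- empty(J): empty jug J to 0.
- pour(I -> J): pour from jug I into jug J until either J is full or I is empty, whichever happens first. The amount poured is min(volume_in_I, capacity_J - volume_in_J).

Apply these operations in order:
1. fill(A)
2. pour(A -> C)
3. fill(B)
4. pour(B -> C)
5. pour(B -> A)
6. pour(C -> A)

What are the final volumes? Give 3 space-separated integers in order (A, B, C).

Step 1: fill(A) -> (A=3 B=0 C=0)
Step 2: pour(A -> C) -> (A=0 B=0 C=3)
Step 3: fill(B) -> (A=0 B=7 C=3)
Step 4: pour(B -> C) -> (A=0 B=2 C=8)
Step 5: pour(B -> A) -> (A=2 B=0 C=8)
Step 6: pour(C -> A) -> (A=3 B=0 C=7)

Answer: 3 0 7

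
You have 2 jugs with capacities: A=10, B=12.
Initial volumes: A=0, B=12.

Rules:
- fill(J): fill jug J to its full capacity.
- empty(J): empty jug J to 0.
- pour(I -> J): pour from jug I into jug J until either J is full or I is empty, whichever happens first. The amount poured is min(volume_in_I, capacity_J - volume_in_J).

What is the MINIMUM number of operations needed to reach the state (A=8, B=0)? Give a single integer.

Answer: 6

Derivation:
BFS from (A=0, B=12). One shortest path:
  1. fill(A) -> (A=10 B=12)
  2. empty(B) -> (A=10 B=0)
  3. pour(A -> B) -> (A=0 B=10)
  4. fill(A) -> (A=10 B=10)
  5. pour(A -> B) -> (A=8 B=12)
  6. empty(B) -> (A=8 B=0)
Reached target in 6 moves.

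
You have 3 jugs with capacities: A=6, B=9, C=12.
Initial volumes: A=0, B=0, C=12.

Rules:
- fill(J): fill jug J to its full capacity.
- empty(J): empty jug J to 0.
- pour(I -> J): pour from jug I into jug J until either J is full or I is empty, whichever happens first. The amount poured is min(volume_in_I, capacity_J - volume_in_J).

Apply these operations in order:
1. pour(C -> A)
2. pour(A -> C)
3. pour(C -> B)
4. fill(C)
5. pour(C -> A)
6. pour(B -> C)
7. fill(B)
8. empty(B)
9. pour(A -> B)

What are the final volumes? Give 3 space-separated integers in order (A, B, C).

Answer: 0 6 12

Derivation:
Step 1: pour(C -> A) -> (A=6 B=0 C=6)
Step 2: pour(A -> C) -> (A=0 B=0 C=12)
Step 3: pour(C -> B) -> (A=0 B=9 C=3)
Step 4: fill(C) -> (A=0 B=9 C=12)
Step 5: pour(C -> A) -> (A=6 B=9 C=6)
Step 6: pour(B -> C) -> (A=6 B=3 C=12)
Step 7: fill(B) -> (A=6 B=9 C=12)
Step 8: empty(B) -> (A=6 B=0 C=12)
Step 9: pour(A -> B) -> (A=0 B=6 C=12)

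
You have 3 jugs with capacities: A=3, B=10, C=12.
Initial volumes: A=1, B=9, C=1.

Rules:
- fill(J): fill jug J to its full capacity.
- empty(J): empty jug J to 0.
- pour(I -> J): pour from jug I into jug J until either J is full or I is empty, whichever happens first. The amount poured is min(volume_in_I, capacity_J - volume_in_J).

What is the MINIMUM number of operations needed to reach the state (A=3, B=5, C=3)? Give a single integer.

Answer: 4

Derivation:
BFS from (A=1, B=9, C=1). One shortest path:
  1. pour(B -> A) -> (A=3 B=7 C=1)
  2. pour(C -> B) -> (A=3 B=8 C=0)
  3. pour(A -> C) -> (A=0 B=8 C=3)
  4. pour(B -> A) -> (A=3 B=5 C=3)
Reached target in 4 moves.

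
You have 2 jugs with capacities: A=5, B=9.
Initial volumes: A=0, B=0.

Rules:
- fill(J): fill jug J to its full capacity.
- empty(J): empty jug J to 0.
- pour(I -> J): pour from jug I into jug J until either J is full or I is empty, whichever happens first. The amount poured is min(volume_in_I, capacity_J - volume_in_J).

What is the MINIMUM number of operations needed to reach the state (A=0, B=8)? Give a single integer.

BFS from (A=0, B=0). One shortest path:
  1. fill(B) -> (A=0 B=9)
  2. pour(B -> A) -> (A=5 B=4)
  3. empty(A) -> (A=0 B=4)
  4. pour(B -> A) -> (A=4 B=0)
  5. fill(B) -> (A=4 B=9)
  6. pour(B -> A) -> (A=5 B=8)
  7. empty(A) -> (A=0 B=8)
Reached target in 7 moves.

Answer: 7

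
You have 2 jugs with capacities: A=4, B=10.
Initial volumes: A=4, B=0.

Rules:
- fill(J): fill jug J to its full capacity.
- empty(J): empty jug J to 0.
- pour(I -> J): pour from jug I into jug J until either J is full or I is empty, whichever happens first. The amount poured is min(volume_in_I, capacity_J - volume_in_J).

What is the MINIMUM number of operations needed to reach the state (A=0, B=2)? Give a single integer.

Answer: 6

Derivation:
BFS from (A=4, B=0). One shortest path:
  1. empty(A) -> (A=0 B=0)
  2. fill(B) -> (A=0 B=10)
  3. pour(B -> A) -> (A=4 B=6)
  4. empty(A) -> (A=0 B=6)
  5. pour(B -> A) -> (A=4 B=2)
  6. empty(A) -> (A=0 B=2)
Reached target in 6 moves.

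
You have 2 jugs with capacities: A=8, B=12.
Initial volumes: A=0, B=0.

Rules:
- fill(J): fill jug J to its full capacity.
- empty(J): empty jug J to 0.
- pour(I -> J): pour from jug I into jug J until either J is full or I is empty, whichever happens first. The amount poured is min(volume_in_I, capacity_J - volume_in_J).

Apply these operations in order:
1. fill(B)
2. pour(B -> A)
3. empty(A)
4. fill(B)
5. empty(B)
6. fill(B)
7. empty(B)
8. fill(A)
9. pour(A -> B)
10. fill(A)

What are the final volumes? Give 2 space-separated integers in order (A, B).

Answer: 8 8

Derivation:
Step 1: fill(B) -> (A=0 B=12)
Step 2: pour(B -> A) -> (A=8 B=4)
Step 3: empty(A) -> (A=0 B=4)
Step 4: fill(B) -> (A=0 B=12)
Step 5: empty(B) -> (A=0 B=0)
Step 6: fill(B) -> (A=0 B=12)
Step 7: empty(B) -> (A=0 B=0)
Step 8: fill(A) -> (A=8 B=0)
Step 9: pour(A -> B) -> (A=0 B=8)
Step 10: fill(A) -> (A=8 B=8)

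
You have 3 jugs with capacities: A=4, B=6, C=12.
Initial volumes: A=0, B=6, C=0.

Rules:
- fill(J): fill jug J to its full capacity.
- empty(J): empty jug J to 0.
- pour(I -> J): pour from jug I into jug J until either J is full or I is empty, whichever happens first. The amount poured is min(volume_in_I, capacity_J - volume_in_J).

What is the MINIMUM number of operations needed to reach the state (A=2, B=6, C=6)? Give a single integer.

Answer: 5

Derivation:
BFS from (A=0, B=6, C=0). One shortest path:
  1. fill(A) -> (A=4 B=6 C=0)
  2. pour(B -> C) -> (A=4 B=0 C=6)
  3. pour(A -> B) -> (A=0 B=4 C=6)
  4. fill(A) -> (A=4 B=4 C=6)
  5. pour(A -> B) -> (A=2 B=6 C=6)
Reached target in 5 moves.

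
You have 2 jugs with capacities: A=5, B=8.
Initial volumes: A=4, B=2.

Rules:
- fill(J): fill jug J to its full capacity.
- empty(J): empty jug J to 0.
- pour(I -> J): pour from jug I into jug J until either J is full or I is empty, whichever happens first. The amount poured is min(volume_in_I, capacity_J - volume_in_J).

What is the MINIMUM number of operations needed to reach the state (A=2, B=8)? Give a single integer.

BFS from (A=4, B=2). One shortest path:
  1. empty(A) -> (A=0 B=2)
  2. pour(B -> A) -> (A=2 B=0)
  3. fill(B) -> (A=2 B=8)
Reached target in 3 moves.

Answer: 3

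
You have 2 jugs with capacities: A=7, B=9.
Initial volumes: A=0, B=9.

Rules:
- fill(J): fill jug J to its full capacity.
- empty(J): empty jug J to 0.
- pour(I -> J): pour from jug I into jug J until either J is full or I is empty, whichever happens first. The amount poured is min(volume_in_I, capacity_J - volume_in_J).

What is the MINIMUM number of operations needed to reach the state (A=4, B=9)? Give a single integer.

BFS from (A=0, B=9). One shortest path:
  1. pour(B -> A) -> (A=7 B=2)
  2. empty(A) -> (A=0 B=2)
  3. pour(B -> A) -> (A=2 B=0)
  4. fill(B) -> (A=2 B=9)
  5. pour(B -> A) -> (A=7 B=4)
  6. empty(A) -> (A=0 B=4)
  7. pour(B -> A) -> (A=4 B=0)
  8. fill(B) -> (A=4 B=9)
Reached target in 8 moves.

Answer: 8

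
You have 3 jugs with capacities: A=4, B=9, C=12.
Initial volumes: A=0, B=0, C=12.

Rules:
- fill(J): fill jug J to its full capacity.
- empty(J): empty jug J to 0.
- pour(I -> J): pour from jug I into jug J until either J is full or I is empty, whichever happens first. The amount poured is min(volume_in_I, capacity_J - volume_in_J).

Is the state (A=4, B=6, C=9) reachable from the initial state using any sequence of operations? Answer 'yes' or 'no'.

Answer: yes

Derivation:
BFS from (A=0, B=0, C=12):
  1. fill(A) -> (A=4 B=0 C=12)
  2. fill(B) -> (A=4 B=9 C=12)
  3. empty(C) -> (A=4 B=9 C=0)
  4. pour(B -> C) -> (A=4 B=0 C=9)
  5. fill(B) -> (A=4 B=9 C=9)
  6. pour(A -> C) -> (A=1 B=9 C=12)
  7. empty(C) -> (A=1 B=9 C=0)
  8. pour(B -> C) -> (A=1 B=0 C=9)
  9. fill(B) -> (A=1 B=9 C=9)
  10. pour(B -> A) -> (A=4 B=6 C=9)
Target reached → yes.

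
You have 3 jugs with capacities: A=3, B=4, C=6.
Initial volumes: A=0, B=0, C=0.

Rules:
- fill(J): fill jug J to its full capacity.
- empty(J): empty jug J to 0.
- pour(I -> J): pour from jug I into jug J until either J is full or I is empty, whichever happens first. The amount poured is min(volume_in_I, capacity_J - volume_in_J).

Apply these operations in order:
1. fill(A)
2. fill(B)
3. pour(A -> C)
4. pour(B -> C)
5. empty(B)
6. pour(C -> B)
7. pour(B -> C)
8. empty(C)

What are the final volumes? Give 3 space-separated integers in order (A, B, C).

Step 1: fill(A) -> (A=3 B=0 C=0)
Step 2: fill(B) -> (A=3 B=4 C=0)
Step 3: pour(A -> C) -> (A=0 B=4 C=3)
Step 4: pour(B -> C) -> (A=0 B=1 C=6)
Step 5: empty(B) -> (A=0 B=0 C=6)
Step 6: pour(C -> B) -> (A=0 B=4 C=2)
Step 7: pour(B -> C) -> (A=0 B=0 C=6)
Step 8: empty(C) -> (A=0 B=0 C=0)

Answer: 0 0 0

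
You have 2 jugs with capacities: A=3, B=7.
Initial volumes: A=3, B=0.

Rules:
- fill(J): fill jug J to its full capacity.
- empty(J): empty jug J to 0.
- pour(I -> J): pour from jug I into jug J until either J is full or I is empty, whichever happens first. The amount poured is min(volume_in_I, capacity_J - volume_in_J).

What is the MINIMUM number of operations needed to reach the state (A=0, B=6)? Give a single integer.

BFS from (A=3, B=0). One shortest path:
  1. pour(A -> B) -> (A=0 B=3)
  2. fill(A) -> (A=3 B=3)
  3. pour(A -> B) -> (A=0 B=6)
Reached target in 3 moves.

Answer: 3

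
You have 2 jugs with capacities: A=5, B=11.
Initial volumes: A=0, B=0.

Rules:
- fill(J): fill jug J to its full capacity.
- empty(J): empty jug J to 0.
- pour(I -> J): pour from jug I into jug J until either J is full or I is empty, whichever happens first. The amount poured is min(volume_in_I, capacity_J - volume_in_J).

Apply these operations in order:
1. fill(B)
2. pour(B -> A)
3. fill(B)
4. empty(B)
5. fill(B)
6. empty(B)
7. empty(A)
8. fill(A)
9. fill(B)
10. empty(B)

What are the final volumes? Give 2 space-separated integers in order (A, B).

Answer: 5 0

Derivation:
Step 1: fill(B) -> (A=0 B=11)
Step 2: pour(B -> A) -> (A=5 B=6)
Step 3: fill(B) -> (A=5 B=11)
Step 4: empty(B) -> (A=5 B=0)
Step 5: fill(B) -> (A=5 B=11)
Step 6: empty(B) -> (A=5 B=0)
Step 7: empty(A) -> (A=0 B=0)
Step 8: fill(A) -> (A=5 B=0)
Step 9: fill(B) -> (A=5 B=11)
Step 10: empty(B) -> (A=5 B=0)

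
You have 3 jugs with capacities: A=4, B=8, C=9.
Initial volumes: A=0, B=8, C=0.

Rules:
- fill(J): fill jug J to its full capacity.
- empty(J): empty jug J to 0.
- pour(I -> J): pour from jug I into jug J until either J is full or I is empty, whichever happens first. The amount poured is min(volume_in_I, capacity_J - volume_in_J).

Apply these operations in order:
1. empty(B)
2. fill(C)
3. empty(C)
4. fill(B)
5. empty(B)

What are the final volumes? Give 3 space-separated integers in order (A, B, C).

Answer: 0 0 0

Derivation:
Step 1: empty(B) -> (A=0 B=0 C=0)
Step 2: fill(C) -> (A=0 B=0 C=9)
Step 3: empty(C) -> (A=0 B=0 C=0)
Step 4: fill(B) -> (A=0 B=8 C=0)
Step 5: empty(B) -> (A=0 B=0 C=0)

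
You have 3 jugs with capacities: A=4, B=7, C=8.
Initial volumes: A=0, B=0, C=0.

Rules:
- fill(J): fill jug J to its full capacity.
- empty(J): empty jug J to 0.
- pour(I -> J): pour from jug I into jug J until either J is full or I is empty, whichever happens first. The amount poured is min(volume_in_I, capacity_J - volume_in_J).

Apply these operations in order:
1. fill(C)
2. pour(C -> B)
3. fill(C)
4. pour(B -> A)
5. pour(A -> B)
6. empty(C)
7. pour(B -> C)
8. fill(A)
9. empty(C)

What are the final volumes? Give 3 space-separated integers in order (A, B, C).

Answer: 4 0 0

Derivation:
Step 1: fill(C) -> (A=0 B=0 C=8)
Step 2: pour(C -> B) -> (A=0 B=7 C=1)
Step 3: fill(C) -> (A=0 B=7 C=8)
Step 4: pour(B -> A) -> (A=4 B=3 C=8)
Step 5: pour(A -> B) -> (A=0 B=7 C=8)
Step 6: empty(C) -> (A=0 B=7 C=0)
Step 7: pour(B -> C) -> (A=0 B=0 C=7)
Step 8: fill(A) -> (A=4 B=0 C=7)
Step 9: empty(C) -> (A=4 B=0 C=0)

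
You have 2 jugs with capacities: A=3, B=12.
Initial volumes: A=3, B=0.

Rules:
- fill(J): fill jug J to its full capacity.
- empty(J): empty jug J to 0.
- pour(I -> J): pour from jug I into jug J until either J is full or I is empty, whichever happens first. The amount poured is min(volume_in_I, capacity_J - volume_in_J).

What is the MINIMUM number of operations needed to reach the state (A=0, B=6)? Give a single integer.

Answer: 3

Derivation:
BFS from (A=3, B=0). One shortest path:
  1. pour(A -> B) -> (A=0 B=3)
  2. fill(A) -> (A=3 B=3)
  3. pour(A -> B) -> (A=0 B=6)
Reached target in 3 moves.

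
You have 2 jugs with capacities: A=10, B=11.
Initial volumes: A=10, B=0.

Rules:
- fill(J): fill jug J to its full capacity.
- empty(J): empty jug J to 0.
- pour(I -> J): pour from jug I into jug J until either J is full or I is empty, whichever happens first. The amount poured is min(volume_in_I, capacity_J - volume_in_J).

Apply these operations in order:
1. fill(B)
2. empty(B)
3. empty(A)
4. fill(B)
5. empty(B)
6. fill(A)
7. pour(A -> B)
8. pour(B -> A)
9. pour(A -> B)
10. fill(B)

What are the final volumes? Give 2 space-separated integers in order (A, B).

Step 1: fill(B) -> (A=10 B=11)
Step 2: empty(B) -> (A=10 B=0)
Step 3: empty(A) -> (A=0 B=0)
Step 4: fill(B) -> (A=0 B=11)
Step 5: empty(B) -> (A=0 B=0)
Step 6: fill(A) -> (A=10 B=0)
Step 7: pour(A -> B) -> (A=0 B=10)
Step 8: pour(B -> A) -> (A=10 B=0)
Step 9: pour(A -> B) -> (A=0 B=10)
Step 10: fill(B) -> (A=0 B=11)

Answer: 0 11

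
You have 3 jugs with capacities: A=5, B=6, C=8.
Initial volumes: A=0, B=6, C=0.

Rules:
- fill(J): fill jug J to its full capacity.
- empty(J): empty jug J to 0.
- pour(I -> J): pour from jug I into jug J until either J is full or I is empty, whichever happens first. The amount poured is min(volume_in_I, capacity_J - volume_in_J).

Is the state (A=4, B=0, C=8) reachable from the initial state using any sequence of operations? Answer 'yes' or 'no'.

BFS from (A=0, B=6, C=0):
  1. pour(B -> C) -> (A=0 B=0 C=6)
  2. fill(B) -> (A=0 B=6 C=6)
  3. pour(B -> C) -> (A=0 B=4 C=8)
  4. pour(B -> A) -> (A=4 B=0 C=8)
Target reached → yes.

Answer: yes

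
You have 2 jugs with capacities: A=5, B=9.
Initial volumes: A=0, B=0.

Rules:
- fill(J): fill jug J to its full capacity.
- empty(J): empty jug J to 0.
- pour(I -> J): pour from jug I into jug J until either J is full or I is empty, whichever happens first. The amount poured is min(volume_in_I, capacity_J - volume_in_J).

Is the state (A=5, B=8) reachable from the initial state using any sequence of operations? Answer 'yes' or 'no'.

Answer: yes

Derivation:
BFS from (A=0, B=0):
  1. fill(B) -> (A=0 B=9)
  2. pour(B -> A) -> (A=5 B=4)
  3. empty(A) -> (A=0 B=4)
  4. pour(B -> A) -> (A=4 B=0)
  5. fill(B) -> (A=4 B=9)
  6. pour(B -> A) -> (A=5 B=8)
Target reached → yes.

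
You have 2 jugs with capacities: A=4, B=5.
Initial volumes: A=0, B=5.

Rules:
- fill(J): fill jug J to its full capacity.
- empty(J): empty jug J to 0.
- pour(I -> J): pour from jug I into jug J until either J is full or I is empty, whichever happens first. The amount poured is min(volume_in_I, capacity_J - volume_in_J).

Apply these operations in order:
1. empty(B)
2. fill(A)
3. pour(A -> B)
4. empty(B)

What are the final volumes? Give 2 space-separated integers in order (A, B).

Answer: 0 0

Derivation:
Step 1: empty(B) -> (A=0 B=0)
Step 2: fill(A) -> (A=4 B=0)
Step 3: pour(A -> B) -> (A=0 B=4)
Step 4: empty(B) -> (A=0 B=0)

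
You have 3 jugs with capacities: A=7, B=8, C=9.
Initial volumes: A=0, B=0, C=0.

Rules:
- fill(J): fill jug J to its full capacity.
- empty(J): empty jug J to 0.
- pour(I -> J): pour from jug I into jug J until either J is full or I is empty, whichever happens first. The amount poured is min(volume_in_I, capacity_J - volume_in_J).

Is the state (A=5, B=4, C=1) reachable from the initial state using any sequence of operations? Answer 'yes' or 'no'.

Answer: no

Derivation:
BFS explored all 384 reachable states.
Reachable set includes: (0,0,0), (0,0,1), (0,0,2), (0,0,3), (0,0,4), (0,0,5), (0,0,6), (0,0,7), (0,0,8), (0,0,9), (0,1,0), (0,1,1) ...
Target (A=5, B=4, C=1) not in reachable set → no.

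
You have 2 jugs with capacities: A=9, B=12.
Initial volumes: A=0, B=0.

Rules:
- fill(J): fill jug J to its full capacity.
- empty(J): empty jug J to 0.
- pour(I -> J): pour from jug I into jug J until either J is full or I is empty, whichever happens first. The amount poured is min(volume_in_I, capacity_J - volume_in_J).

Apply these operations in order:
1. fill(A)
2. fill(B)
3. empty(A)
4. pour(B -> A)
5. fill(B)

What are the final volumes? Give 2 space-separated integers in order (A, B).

Step 1: fill(A) -> (A=9 B=0)
Step 2: fill(B) -> (A=9 B=12)
Step 3: empty(A) -> (A=0 B=12)
Step 4: pour(B -> A) -> (A=9 B=3)
Step 5: fill(B) -> (A=9 B=12)

Answer: 9 12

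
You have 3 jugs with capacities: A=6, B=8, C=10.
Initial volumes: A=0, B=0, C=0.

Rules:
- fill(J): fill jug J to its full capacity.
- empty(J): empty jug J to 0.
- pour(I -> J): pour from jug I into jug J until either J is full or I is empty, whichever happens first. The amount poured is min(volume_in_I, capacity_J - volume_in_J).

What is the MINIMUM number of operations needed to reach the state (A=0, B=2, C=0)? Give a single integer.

BFS from (A=0, B=0, C=0). One shortest path:
  1. fill(B) -> (A=0 B=8 C=0)
  2. pour(B -> A) -> (A=6 B=2 C=0)
  3. empty(A) -> (A=0 B=2 C=0)
Reached target in 3 moves.

Answer: 3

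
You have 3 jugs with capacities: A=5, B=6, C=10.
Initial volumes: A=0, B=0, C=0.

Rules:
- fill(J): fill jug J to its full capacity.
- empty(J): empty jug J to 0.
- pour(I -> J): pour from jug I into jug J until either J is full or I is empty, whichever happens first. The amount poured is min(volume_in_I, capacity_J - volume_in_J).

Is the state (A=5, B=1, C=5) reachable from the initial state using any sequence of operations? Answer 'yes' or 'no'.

Answer: yes

Derivation:
BFS from (A=0, B=0, C=0):
  1. fill(A) -> (A=5 B=0 C=0)
  2. fill(B) -> (A=5 B=6 C=0)
  3. pour(A -> C) -> (A=0 B=6 C=5)
  4. pour(B -> A) -> (A=5 B=1 C=5)
Target reached → yes.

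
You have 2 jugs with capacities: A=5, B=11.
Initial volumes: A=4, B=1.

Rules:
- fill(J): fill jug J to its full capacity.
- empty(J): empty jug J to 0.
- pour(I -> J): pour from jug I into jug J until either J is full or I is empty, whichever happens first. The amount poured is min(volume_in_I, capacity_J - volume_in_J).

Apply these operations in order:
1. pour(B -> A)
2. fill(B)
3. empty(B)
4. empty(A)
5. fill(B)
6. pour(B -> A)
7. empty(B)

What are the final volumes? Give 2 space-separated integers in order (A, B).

Answer: 5 0

Derivation:
Step 1: pour(B -> A) -> (A=5 B=0)
Step 2: fill(B) -> (A=5 B=11)
Step 3: empty(B) -> (A=5 B=0)
Step 4: empty(A) -> (A=0 B=0)
Step 5: fill(B) -> (A=0 B=11)
Step 6: pour(B -> A) -> (A=5 B=6)
Step 7: empty(B) -> (A=5 B=0)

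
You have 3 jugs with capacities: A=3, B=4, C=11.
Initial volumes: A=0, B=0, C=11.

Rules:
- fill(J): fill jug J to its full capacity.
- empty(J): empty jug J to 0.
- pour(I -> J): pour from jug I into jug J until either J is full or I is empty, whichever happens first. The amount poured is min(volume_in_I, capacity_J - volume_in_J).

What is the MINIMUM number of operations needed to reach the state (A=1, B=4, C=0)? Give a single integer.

BFS from (A=0, B=0, C=11). One shortest path:
  1. fill(B) -> (A=0 B=4 C=11)
  2. empty(C) -> (A=0 B=4 C=0)
  3. pour(B -> A) -> (A=3 B=1 C=0)
  4. empty(A) -> (A=0 B=1 C=0)
  5. pour(B -> A) -> (A=1 B=0 C=0)
  6. fill(B) -> (A=1 B=4 C=0)
Reached target in 6 moves.

Answer: 6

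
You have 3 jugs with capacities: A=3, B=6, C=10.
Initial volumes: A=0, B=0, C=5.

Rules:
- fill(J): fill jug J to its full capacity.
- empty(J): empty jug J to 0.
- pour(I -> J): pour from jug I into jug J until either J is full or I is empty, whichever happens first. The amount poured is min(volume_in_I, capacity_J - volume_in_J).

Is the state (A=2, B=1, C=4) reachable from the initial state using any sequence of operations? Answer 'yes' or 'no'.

Answer: no

Derivation:
BFS explored all 218 reachable states.
Reachable set includes: (0,0,0), (0,0,1), (0,0,2), (0,0,3), (0,0,4), (0,0,5), (0,0,6), (0,0,7), (0,0,8), (0,0,9), (0,0,10), (0,1,0) ...
Target (A=2, B=1, C=4) not in reachable set → no.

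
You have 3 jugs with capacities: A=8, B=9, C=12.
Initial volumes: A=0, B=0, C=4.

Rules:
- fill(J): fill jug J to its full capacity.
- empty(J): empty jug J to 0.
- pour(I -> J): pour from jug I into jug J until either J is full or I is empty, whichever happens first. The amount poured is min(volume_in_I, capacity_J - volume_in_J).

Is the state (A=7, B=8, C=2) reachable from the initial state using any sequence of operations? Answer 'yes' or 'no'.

BFS explored all 554 reachable states.
Reachable set includes: (0,0,0), (0,0,1), (0,0,2), (0,0,3), (0,0,4), (0,0,5), (0,0,6), (0,0,7), (0,0,8), (0,0,9), (0,0,10), (0,0,11) ...
Target (A=7, B=8, C=2) not in reachable set → no.

Answer: no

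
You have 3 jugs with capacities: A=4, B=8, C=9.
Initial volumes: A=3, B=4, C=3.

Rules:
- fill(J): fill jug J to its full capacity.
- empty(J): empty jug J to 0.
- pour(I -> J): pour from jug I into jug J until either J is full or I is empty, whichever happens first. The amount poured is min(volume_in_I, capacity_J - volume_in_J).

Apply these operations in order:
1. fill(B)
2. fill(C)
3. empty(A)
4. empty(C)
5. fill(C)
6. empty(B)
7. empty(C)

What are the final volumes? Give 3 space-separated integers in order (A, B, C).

Answer: 0 0 0

Derivation:
Step 1: fill(B) -> (A=3 B=8 C=3)
Step 2: fill(C) -> (A=3 B=8 C=9)
Step 3: empty(A) -> (A=0 B=8 C=9)
Step 4: empty(C) -> (A=0 B=8 C=0)
Step 5: fill(C) -> (A=0 B=8 C=9)
Step 6: empty(B) -> (A=0 B=0 C=9)
Step 7: empty(C) -> (A=0 B=0 C=0)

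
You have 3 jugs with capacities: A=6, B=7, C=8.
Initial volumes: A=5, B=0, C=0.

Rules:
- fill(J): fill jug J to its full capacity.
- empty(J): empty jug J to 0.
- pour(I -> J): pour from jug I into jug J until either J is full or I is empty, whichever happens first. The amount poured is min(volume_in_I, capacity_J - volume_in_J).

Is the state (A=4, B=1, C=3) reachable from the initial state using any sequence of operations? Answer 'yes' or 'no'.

BFS explored all 294 reachable states.
Reachable set includes: (0,0,0), (0,0,1), (0,0,2), (0,0,3), (0,0,4), (0,0,5), (0,0,6), (0,0,7), (0,0,8), (0,1,0), (0,1,1), (0,1,2) ...
Target (A=4, B=1, C=3) not in reachable set → no.

Answer: no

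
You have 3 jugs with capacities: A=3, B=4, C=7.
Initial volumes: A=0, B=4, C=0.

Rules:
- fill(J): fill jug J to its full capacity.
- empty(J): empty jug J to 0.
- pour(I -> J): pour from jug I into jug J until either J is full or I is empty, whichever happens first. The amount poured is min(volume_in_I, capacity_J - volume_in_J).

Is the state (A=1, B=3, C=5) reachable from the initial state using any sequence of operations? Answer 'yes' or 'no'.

Answer: no

Derivation:
BFS explored all 124 reachable states.
Reachable set includes: (0,0,0), (0,0,1), (0,0,2), (0,0,3), (0,0,4), (0,0,5), (0,0,6), (0,0,7), (0,1,0), (0,1,1), (0,1,2), (0,1,3) ...
Target (A=1, B=3, C=5) not in reachable set → no.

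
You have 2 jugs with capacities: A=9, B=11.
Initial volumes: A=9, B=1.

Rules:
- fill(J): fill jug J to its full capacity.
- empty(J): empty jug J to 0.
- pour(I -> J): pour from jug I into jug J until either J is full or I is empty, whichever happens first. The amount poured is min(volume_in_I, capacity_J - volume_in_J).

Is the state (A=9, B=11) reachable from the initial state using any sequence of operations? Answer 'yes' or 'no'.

BFS from (A=9, B=1):
  1. fill(B) -> (A=9 B=11)
Target reached → yes.

Answer: yes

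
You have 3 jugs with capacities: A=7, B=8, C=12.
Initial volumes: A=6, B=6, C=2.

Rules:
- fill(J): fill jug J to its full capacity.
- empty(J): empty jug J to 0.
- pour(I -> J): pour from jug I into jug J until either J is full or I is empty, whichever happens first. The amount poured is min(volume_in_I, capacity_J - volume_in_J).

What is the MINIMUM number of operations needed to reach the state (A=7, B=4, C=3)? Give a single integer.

Answer: 4

Derivation:
BFS from (A=6, B=6, C=2). One shortest path:
  1. pour(A -> B) -> (A=4 B=8 C=2)
  2. pour(B -> C) -> (A=4 B=0 C=10)
  3. pour(A -> B) -> (A=0 B=4 C=10)
  4. pour(C -> A) -> (A=7 B=4 C=3)
Reached target in 4 moves.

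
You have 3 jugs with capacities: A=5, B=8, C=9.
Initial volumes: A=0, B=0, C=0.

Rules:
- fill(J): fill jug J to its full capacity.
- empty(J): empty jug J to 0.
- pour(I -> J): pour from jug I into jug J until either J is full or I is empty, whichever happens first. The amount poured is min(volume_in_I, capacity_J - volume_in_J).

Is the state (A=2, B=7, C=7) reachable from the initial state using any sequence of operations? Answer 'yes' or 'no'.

BFS explored all 316 reachable states.
Reachable set includes: (0,0,0), (0,0,1), (0,0,2), (0,0,3), (0,0,4), (0,0,5), (0,0,6), (0,0,7), (0,0,8), (0,0,9), (0,1,0), (0,1,1) ...
Target (A=2, B=7, C=7) not in reachable set → no.

Answer: no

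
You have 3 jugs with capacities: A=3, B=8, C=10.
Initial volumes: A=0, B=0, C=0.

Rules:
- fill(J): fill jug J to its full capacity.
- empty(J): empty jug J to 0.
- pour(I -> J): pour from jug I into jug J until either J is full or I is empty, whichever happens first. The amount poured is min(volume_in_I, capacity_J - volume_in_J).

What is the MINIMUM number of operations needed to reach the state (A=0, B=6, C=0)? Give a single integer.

Answer: 4

Derivation:
BFS from (A=0, B=0, C=0). One shortest path:
  1. fill(A) -> (A=3 B=0 C=0)
  2. pour(A -> B) -> (A=0 B=3 C=0)
  3. fill(A) -> (A=3 B=3 C=0)
  4. pour(A -> B) -> (A=0 B=6 C=0)
Reached target in 4 moves.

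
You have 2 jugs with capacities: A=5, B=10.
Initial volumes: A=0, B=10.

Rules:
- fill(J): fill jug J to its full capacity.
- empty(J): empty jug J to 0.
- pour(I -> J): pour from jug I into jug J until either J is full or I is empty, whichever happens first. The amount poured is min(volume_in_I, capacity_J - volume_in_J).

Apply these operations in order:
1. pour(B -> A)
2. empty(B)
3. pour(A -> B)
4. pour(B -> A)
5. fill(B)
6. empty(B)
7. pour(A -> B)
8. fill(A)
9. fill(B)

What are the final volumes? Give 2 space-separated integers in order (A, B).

Step 1: pour(B -> A) -> (A=5 B=5)
Step 2: empty(B) -> (A=5 B=0)
Step 3: pour(A -> B) -> (A=0 B=5)
Step 4: pour(B -> A) -> (A=5 B=0)
Step 5: fill(B) -> (A=5 B=10)
Step 6: empty(B) -> (A=5 B=0)
Step 7: pour(A -> B) -> (A=0 B=5)
Step 8: fill(A) -> (A=5 B=5)
Step 9: fill(B) -> (A=5 B=10)

Answer: 5 10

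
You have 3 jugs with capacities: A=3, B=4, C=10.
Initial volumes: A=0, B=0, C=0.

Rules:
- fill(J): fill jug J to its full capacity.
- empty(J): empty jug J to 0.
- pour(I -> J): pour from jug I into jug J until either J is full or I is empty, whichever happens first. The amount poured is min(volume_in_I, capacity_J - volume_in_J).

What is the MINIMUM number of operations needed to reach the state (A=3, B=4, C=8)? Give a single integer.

BFS from (A=0, B=0, C=0). One shortest path:
  1. fill(A) -> (A=3 B=0 C=0)
  2. fill(B) -> (A=3 B=4 C=0)
  3. pour(B -> C) -> (A=3 B=0 C=4)
  4. fill(B) -> (A=3 B=4 C=4)
  5. pour(B -> C) -> (A=3 B=0 C=8)
  6. fill(B) -> (A=3 B=4 C=8)
Reached target in 6 moves.

Answer: 6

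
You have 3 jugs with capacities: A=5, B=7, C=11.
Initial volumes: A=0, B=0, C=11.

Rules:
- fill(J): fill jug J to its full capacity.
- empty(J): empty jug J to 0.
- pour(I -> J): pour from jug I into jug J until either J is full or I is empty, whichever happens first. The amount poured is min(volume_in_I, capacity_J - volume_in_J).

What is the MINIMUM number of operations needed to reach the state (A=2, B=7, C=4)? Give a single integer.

BFS from (A=0, B=0, C=11). One shortest path:
  1. fill(B) -> (A=0 B=7 C=11)
  2. pour(B -> A) -> (A=5 B=2 C=11)
  3. empty(A) -> (A=0 B=2 C=11)
  4. pour(B -> A) -> (A=2 B=0 C=11)
  5. pour(C -> B) -> (A=2 B=7 C=4)
Reached target in 5 moves.

Answer: 5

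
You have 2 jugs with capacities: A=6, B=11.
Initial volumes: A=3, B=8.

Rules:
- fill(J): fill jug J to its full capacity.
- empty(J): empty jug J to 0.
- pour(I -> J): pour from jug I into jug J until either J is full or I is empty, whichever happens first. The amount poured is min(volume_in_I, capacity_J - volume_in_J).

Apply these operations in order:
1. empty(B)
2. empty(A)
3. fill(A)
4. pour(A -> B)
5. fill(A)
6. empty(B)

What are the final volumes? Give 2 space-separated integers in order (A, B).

Answer: 6 0

Derivation:
Step 1: empty(B) -> (A=3 B=0)
Step 2: empty(A) -> (A=0 B=0)
Step 3: fill(A) -> (A=6 B=0)
Step 4: pour(A -> B) -> (A=0 B=6)
Step 5: fill(A) -> (A=6 B=6)
Step 6: empty(B) -> (A=6 B=0)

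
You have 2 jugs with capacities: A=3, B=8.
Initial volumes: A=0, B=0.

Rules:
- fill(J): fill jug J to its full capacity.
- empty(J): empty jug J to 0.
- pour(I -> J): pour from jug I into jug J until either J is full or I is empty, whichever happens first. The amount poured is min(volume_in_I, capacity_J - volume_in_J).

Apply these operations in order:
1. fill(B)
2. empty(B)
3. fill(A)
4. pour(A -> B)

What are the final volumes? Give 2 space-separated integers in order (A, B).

Answer: 0 3

Derivation:
Step 1: fill(B) -> (A=0 B=8)
Step 2: empty(B) -> (A=0 B=0)
Step 3: fill(A) -> (A=3 B=0)
Step 4: pour(A -> B) -> (A=0 B=3)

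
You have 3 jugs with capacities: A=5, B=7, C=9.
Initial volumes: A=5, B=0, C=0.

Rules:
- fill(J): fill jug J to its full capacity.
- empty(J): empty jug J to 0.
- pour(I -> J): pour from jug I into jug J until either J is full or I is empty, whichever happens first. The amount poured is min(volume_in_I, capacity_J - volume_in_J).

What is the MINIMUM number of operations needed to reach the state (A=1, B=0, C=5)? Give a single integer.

BFS from (A=5, B=0, C=0). One shortest path:
  1. pour(A -> B) -> (A=0 B=5 C=0)
  2. fill(A) -> (A=5 B=5 C=0)
  3. pour(A -> C) -> (A=0 B=5 C=5)
  4. fill(A) -> (A=5 B=5 C=5)
  5. pour(A -> C) -> (A=1 B=5 C=9)
  6. empty(C) -> (A=1 B=5 C=0)
  7. pour(B -> C) -> (A=1 B=0 C=5)
Reached target in 7 moves.

Answer: 7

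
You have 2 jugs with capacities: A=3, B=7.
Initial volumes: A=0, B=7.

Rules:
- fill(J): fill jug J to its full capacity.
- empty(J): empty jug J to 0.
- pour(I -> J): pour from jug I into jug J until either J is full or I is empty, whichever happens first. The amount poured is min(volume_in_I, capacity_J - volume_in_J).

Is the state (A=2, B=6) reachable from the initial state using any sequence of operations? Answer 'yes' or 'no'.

Answer: no

Derivation:
BFS explored all 20 reachable states.
Reachable set includes: (0,0), (0,1), (0,2), (0,3), (0,4), (0,5), (0,6), (0,7), (1,0), (1,7), (2,0), (2,7) ...
Target (A=2, B=6) not in reachable set → no.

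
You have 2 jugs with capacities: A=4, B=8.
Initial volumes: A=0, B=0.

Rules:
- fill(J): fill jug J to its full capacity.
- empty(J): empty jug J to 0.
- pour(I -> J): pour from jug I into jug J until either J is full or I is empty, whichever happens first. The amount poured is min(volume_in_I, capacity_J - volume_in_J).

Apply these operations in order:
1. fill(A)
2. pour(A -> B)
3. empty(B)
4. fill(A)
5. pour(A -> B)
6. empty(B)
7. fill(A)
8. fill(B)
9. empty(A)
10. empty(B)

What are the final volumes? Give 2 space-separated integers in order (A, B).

Answer: 0 0

Derivation:
Step 1: fill(A) -> (A=4 B=0)
Step 2: pour(A -> B) -> (A=0 B=4)
Step 3: empty(B) -> (A=0 B=0)
Step 4: fill(A) -> (A=4 B=0)
Step 5: pour(A -> B) -> (A=0 B=4)
Step 6: empty(B) -> (A=0 B=0)
Step 7: fill(A) -> (A=4 B=0)
Step 8: fill(B) -> (A=4 B=8)
Step 9: empty(A) -> (A=0 B=8)
Step 10: empty(B) -> (A=0 B=0)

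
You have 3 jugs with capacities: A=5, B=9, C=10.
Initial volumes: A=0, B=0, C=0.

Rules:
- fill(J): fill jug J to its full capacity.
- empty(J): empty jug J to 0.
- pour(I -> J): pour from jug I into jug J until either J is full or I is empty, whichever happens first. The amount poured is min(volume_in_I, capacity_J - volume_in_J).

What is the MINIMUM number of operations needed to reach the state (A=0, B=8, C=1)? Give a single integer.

BFS from (A=0, B=0, C=0). One shortest path:
  1. fill(A) -> (A=5 B=0 C=0)
  2. fill(B) -> (A=5 B=9 C=0)
  3. pour(B -> C) -> (A=5 B=0 C=9)
  4. pour(A -> C) -> (A=4 B=0 C=10)
  5. pour(C -> B) -> (A=4 B=9 C=1)
  6. pour(B -> A) -> (A=5 B=8 C=1)
  7. empty(A) -> (A=0 B=8 C=1)
Reached target in 7 moves.

Answer: 7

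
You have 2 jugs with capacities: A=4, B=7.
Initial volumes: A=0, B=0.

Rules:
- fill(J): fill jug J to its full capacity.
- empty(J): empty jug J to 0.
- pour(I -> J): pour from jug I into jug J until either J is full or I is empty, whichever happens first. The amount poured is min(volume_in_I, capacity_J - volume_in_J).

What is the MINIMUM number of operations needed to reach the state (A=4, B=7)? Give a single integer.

BFS from (A=0, B=0). One shortest path:
  1. fill(A) -> (A=4 B=0)
  2. fill(B) -> (A=4 B=7)
Reached target in 2 moves.

Answer: 2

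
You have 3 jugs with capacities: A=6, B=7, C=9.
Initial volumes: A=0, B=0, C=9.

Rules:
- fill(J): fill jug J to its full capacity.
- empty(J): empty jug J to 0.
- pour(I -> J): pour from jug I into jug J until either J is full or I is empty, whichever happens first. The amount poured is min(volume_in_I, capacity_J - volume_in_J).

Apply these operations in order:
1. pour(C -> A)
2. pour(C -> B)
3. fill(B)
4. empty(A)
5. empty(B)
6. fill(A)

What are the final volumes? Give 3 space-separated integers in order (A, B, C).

Answer: 6 0 0

Derivation:
Step 1: pour(C -> A) -> (A=6 B=0 C=3)
Step 2: pour(C -> B) -> (A=6 B=3 C=0)
Step 3: fill(B) -> (A=6 B=7 C=0)
Step 4: empty(A) -> (A=0 B=7 C=0)
Step 5: empty(B) -> (A=0 B=0 C=0)
Step 6: fill(A) -> (A=6 B=0 C=0)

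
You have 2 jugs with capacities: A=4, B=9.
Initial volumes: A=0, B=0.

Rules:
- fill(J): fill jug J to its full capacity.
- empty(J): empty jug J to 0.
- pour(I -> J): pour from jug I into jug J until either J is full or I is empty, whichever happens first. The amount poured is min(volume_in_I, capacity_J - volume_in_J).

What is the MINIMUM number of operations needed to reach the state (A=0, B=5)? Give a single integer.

BFS from (A=0, B=0). One shortest path:
  1. fill(B) -> (A=0 B=9)
  2. pour(B -> A) -> (A=4 B=5)
  3. empty(A) -> (A=0 B=5)
Reached target in 3 moves.

Answer: 3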